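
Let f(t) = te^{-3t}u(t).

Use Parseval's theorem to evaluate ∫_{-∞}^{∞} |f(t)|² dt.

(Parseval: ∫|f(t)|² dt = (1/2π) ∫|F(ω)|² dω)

∫|f(t)|² dt = \frac{1}{108}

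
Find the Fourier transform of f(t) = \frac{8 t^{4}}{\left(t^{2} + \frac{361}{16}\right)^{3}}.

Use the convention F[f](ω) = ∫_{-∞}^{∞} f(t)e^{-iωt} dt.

F(ω) = \frac{\pi \left(361 \omega^{2} - 380 \left|{\omega}\right| + 48\right) e^{- \frac{19 \left|{\omega}\right|}{4}}}{76}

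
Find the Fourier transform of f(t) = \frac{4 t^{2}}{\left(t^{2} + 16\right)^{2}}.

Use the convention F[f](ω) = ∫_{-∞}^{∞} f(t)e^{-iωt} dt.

F(ω) = \frac{\pi \left(1 - 4 \left|{\omega}\right|\right) e^{- 4 \left|{\omega}\right|}}{2}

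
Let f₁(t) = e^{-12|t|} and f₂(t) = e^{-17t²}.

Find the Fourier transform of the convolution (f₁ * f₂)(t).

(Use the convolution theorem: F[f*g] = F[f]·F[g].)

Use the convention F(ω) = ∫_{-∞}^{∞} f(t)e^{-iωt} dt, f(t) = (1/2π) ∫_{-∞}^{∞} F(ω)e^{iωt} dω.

F[f₁*f₂](ω) = \frac{24 \sqrt{17} \sqrt{\pi} e^{- \frac{\omega^{2}}{68}}}{17 \left(\omega^{2} + 144\right)}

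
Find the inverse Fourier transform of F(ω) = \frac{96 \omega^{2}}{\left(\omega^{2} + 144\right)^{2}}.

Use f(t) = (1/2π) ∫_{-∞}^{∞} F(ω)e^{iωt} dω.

f(t) = 2 \left(1 - 12 \left|{t}\right|\right) e^{- 12 \left|{t}\right|}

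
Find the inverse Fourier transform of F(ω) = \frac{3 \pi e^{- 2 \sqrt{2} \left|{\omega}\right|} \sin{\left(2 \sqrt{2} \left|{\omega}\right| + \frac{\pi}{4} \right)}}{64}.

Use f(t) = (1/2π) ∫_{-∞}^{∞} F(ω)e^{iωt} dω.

f(t) = \frac{3}{t^{4} + 256}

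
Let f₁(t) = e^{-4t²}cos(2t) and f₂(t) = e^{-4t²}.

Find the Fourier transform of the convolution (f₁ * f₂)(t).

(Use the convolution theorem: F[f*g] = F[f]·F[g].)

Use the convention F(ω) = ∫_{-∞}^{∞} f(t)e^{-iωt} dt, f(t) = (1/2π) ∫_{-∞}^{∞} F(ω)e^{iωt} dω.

F[f₁*f₂](ω) = \frac{\pi \left(e^{\frac{\omega}{2}} + 1\right) e^{- \frac{\omega^{2}}{8} - \frac{\omega}{4} - \frac{1}{4}}}{8}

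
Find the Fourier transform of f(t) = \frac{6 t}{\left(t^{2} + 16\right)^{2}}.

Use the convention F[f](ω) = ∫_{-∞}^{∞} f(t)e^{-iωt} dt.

F(ω) = - \frac{3 i \pi \omega e^{- 4 \left|{\omega}\right|}}{4}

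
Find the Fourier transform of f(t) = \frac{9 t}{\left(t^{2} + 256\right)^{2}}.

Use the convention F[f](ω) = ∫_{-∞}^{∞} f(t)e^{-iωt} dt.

F(ω) = - \frac{9 i \pi \omega e^{- 16 \left|{\omega}\right|}}{32}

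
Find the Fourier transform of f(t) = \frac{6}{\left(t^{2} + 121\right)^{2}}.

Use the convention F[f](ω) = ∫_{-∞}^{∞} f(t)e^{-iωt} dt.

F(ω) = \frac{3 \pi \left(11 \left|{\omega}\right| + 1\right) e^{- 11 \left|{\omega}\right|}}{1331}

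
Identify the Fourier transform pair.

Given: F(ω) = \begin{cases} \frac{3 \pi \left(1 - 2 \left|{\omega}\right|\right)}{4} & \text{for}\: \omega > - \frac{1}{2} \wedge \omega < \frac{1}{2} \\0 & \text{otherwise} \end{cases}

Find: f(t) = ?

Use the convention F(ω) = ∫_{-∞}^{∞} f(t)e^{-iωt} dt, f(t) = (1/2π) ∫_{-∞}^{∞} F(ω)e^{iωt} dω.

f(t) = \frac{3 \sin^{2}{\left(\frac{t}{4} \right)}}{t^{2}}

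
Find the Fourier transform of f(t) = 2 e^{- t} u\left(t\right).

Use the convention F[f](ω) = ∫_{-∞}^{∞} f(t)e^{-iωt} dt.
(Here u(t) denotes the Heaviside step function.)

F(ω) = \frac{2}{i \omega + 1}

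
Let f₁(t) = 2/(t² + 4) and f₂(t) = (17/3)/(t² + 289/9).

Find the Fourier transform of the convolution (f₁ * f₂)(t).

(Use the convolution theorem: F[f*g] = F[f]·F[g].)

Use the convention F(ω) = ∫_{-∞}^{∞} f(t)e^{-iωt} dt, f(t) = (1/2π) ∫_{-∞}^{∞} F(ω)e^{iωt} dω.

F[f₁*f₂](ω) = \pi^{2} e^{- \frac{23 \left|{\omega}\right|}{3}}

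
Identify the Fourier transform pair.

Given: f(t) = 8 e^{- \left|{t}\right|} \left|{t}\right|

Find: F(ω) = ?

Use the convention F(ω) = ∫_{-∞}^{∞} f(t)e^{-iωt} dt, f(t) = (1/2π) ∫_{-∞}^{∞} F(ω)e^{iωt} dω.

F(ω) = \frac{16 \left(1 - \omega^{2}\right)}{\left(\omega^{2} + 1\right)^{2}}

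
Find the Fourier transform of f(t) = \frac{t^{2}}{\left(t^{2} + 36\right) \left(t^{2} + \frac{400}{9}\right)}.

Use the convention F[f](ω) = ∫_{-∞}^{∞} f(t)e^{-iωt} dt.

F(ω) = - \frac{27 \pi e^{- 6 \left|{\omega}\right|}}{38} + \frac{15 \pi e^{- \frac{20 \left|{\omega}\right|}{3}}}{19}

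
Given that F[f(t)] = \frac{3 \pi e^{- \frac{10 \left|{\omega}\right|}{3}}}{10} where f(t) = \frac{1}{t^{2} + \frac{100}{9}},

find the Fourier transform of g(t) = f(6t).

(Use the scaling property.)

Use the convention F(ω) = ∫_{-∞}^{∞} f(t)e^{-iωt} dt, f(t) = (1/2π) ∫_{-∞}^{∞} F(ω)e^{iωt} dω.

F[g](ω) = \frac{\pi e^{- \frac{5 \left|{\omega}\right|}{9}}}{20}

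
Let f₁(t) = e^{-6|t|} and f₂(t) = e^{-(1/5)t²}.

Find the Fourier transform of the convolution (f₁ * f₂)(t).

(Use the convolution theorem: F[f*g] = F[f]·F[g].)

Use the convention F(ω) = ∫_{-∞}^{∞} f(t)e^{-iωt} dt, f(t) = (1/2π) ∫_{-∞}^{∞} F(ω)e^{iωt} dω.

F[f₁*f₂](ω) = \frac{12 \sqrt{5} \sqrt{\pi} e^{- \frac{5 \omega^{2}}{4}}}{\omega^{2} + 36}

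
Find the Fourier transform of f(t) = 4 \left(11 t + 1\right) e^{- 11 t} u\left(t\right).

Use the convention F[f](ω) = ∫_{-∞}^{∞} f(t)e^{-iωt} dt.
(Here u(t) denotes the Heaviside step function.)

F(ω) = \frac{4 \left(- i \omega - 22\right)}{\omega^{2} - 22 i \omega - 121}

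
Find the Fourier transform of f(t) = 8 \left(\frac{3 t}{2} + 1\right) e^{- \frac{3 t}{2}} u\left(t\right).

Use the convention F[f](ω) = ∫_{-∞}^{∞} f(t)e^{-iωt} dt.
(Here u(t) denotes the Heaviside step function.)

F(ω) = \frac{32 \left(- i \omega - 3\right)}{4 \omega^{2} - 12 i \omega - 9}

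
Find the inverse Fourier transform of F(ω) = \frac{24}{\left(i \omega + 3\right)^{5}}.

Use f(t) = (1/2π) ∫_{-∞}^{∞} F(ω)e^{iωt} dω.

f(t) = t^{4} e^{- 3 t} u\left(t\right)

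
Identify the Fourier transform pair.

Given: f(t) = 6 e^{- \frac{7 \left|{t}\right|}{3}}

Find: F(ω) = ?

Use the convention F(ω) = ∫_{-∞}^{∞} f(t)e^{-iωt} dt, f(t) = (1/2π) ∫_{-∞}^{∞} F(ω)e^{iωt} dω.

F(ω) = \frac{252}{9 \omega^{2} + 49}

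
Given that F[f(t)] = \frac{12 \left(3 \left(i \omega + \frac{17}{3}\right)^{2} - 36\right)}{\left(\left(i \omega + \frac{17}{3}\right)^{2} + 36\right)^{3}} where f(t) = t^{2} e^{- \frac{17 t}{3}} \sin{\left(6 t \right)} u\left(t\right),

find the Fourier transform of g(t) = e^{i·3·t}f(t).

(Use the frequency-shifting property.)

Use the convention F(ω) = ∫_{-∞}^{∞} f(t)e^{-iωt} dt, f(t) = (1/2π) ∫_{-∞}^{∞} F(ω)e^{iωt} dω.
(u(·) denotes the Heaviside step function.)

F[g](ω) = \frac{2916 \left(\left(3 i \left(\omega - 3\right) + 17\right)^{2} - 108\right)}{\left(\left(3 i \left(\omega - 3\right) + 17\right)^{2} + 324\right)^{3}}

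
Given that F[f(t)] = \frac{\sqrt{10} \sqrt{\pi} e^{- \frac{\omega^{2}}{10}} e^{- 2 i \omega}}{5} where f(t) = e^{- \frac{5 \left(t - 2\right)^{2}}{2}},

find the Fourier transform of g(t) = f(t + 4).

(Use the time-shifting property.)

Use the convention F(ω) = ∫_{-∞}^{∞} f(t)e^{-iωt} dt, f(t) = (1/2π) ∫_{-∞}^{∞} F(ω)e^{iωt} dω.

F[g](ω) = \frac{\sqrt{10} \sqrt{\pi} e^{\frac{\omega \left(- \omega + 20 i\right)}{10}}}{5}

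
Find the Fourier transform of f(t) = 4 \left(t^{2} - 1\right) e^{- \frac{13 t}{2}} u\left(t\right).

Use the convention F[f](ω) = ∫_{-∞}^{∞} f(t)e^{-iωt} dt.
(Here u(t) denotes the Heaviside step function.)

F(ω) = \frac{8 \left(16 i \omega - \left(2 i \omega + 13\right)^{3} + 104\right)}{\left(2 i \omega + 13\right)^{4}}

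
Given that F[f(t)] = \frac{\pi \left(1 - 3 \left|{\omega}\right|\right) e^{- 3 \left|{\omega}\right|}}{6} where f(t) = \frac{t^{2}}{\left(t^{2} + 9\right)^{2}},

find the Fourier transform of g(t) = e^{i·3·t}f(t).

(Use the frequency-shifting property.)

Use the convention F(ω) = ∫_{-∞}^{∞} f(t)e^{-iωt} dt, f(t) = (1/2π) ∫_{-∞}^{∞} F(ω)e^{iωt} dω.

F[g](ω) = \frac{\pi \left(1 - 3 \left|{\omega - 3}\right|\right) e^{- 3 \left|{\omega - 3}\right|}}{6}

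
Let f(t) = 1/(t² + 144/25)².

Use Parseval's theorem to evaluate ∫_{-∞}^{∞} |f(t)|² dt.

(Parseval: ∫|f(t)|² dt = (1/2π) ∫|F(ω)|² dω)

∫|f(t)|² dt = \frac{390625 \pi}{573308928}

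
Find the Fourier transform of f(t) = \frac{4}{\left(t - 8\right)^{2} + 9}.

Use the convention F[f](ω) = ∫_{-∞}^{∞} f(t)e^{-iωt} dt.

F(ω) = \frac{4 \pi e^{- 8 i \omega - 3 \left|{\omega}\right|}}{3}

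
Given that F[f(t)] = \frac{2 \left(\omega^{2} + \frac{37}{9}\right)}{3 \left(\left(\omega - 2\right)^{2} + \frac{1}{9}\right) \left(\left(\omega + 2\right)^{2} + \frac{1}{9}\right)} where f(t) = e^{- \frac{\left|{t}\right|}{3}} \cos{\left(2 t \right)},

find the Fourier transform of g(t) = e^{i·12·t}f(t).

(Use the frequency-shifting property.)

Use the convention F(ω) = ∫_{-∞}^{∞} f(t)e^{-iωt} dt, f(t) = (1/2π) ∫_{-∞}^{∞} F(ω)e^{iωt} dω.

F[g](ω) = \frac{6 \left(9 \left(\omega - 12\right)^{2} + 37\right)}{\left(9 \left(\omega - 14\right)^{2} + 1\right) \left(9 \left(\omega - 10\right)^{2} + 1\right)}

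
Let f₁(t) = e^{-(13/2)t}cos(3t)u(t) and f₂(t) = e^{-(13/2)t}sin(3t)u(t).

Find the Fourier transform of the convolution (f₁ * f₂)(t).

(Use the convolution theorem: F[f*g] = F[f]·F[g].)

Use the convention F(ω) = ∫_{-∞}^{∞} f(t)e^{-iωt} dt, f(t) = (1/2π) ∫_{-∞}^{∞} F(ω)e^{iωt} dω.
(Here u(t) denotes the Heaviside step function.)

F[f₁*f₂](ω) = \frac{24 \left(2 i \omega + 13\right)}{\left(\left(2 i \omega + 13\right)^{2} + 36\right)^{2}}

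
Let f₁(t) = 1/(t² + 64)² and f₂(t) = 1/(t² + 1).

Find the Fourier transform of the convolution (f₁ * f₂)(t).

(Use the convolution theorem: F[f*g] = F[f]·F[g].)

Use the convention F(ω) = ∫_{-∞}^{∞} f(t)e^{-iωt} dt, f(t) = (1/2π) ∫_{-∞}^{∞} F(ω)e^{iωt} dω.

F[f₁*f₂](ω) = \frac{\pi^{2} \left(8 \left|{\omega}\right| + 1\right) e^{- 9 \left|{\omega}\right|}}{1024}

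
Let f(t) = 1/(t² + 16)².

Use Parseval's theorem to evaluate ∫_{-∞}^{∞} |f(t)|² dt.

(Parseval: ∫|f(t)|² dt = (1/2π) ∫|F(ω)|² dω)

∫|f(t)|² dt = \frac{5 \pi}{262144}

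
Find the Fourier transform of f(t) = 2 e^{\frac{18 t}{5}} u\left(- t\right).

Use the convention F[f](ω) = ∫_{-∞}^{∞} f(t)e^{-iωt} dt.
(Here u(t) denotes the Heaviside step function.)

F(ω) = - \frac{10}{5 i \omega - 18}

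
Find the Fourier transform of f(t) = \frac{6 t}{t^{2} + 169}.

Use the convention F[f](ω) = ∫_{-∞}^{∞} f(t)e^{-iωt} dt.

F(ω) = - 6 i \pi e^{- 13 \left|{\omega}\right|} \operatorname{sign}{\left(\omega \right)}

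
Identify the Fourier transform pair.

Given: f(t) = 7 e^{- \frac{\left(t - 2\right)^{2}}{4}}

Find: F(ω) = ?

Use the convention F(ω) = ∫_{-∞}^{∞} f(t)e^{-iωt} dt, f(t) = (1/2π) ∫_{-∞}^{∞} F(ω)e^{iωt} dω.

F(ω) = 14 \sqrt{\pi} e^{- \omega \left(\omega + 2 i\right)}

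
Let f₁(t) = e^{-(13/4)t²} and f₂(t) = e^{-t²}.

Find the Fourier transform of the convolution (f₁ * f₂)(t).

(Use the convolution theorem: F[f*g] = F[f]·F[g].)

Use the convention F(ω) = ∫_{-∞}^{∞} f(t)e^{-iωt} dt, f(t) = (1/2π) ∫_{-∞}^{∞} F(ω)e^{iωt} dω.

F[f₁*f₂](ω) = \frac{2 \sqrt{13} \pi e^{- \frac{17 \omega^{2}}{52}}}{13}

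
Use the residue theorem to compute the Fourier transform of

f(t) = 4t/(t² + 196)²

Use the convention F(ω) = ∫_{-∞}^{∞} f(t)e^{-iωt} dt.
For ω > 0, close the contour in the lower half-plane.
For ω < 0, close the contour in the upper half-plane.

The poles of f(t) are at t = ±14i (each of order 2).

Let g(z) = f(z)e^{-iωz}; for large |z| the factor e^{-iωz} decays in the lower half-plane when ω > 0 and in the upper half-plane when ω < 0.

Case ω > 0 (lower half-plane, clockwise contour ⇒ F(ω) = -2πi·ΣRes):
  Res_{z = - 14 i} g(z) = \frac{\omega e^{- 14 \omega}}{14} (pole of order 2)
  F(ω) = -2πi·ΣRes = - \frac{i \pi \omega e^{- 14 \omega}}{7}

Case ω < 0 (upper half-plane, counterclockwise contour ⇒ F(ω) = +2πi·ΣRes):
  Res_{z = 14 i} g(z) = - \frac{\omega e^{14 \omega}}{14} (pole of order 2)
  F(ω) = 2πi·ΣRes = - \frac{i \pi \omega e^{14 \omega}}{7}

Both cases combine into a single formula in |ω|:

F(ω) = - \frac{i \pi \omega e^{- 14 \left|{\omega}\right|}}{7}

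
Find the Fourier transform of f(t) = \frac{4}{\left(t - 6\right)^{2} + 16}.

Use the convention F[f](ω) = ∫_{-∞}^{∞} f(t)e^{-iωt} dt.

F(ω) = \pi e^{- 6 i \omega - 4 \left|{\omega}\right|}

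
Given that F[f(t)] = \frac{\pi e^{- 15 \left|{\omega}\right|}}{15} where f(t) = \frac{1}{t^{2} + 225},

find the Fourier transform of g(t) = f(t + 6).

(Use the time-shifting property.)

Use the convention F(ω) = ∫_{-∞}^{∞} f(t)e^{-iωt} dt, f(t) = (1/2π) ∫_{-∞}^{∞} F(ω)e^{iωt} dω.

F[g](ω) = \frac{\pi e^{6 i \omega - 15 \left|{\omega}\right|}}{15}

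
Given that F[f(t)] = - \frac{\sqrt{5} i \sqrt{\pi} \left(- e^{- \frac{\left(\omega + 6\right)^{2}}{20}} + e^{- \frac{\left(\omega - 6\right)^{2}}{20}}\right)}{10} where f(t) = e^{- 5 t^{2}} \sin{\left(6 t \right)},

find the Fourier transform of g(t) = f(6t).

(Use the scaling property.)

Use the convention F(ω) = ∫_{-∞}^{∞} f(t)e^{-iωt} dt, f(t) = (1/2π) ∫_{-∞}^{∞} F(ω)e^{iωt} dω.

F[g](ω) = \frac{\sqrt{5} i \sqrt{\pi} \left(1 - e^{\frac{\omega}{5}}\right) e^{- \frac{\omega^{2}}{720} - \frac{\omega}{10} - \frac{9}{5}}}{60}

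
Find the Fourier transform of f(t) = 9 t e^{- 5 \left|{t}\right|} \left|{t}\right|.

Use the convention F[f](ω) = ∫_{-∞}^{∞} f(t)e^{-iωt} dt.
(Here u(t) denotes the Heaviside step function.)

F(ω) = \frac{36 i \omega \left(\omega^{2} - 75\right)}{\left(\omega^{2} + 25\right)^{3}}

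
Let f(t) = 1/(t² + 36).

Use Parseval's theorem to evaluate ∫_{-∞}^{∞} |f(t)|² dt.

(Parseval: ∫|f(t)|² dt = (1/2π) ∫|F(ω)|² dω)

∫|f(t)|² dt = \frac{\pi}{432}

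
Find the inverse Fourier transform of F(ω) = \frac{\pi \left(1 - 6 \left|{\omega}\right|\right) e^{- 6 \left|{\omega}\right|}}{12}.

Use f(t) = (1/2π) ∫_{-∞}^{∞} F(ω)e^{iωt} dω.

f(t) = \frac{t^{2}}{\left(t^{2} + 36\right)^{2}}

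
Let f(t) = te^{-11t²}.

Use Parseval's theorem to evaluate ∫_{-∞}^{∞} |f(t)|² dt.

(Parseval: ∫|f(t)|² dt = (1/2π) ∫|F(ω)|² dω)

∫|f(t)|² dt = \frac{\sqrt{22} \sqrt{\pi}}{968}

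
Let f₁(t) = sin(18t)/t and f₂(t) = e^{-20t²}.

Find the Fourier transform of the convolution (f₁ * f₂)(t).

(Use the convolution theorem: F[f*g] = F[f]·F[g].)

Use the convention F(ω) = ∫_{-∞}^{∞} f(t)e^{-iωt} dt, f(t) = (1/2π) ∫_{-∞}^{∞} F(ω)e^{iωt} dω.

F[f₁*f₂](ω) = \begin{cases} \frac{\sqrt{5} \pi^{\frac{3}{2}} e^{- \frac{\omega^{2}}{80}}}{10} & \text{for}\: \omega > -18 \wedge \omega < 18 \\0 & \text{otherwise} \end{cases}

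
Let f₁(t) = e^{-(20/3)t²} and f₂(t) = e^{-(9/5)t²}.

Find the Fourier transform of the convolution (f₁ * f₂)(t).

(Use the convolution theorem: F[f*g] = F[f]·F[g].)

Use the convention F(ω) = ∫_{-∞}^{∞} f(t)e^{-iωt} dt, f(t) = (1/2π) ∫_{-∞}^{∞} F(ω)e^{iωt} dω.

F[f₁*f₂](ω) = \frac{\sqrt{3} \pi e^{- \frac{127 \omega^{2}}{720}}}{6}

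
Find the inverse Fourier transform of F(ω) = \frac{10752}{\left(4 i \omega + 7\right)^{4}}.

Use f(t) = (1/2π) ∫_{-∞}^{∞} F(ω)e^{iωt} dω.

f(t) = 7 t^{3} e^{- \frac{7 t}{4}} u\left(t\right)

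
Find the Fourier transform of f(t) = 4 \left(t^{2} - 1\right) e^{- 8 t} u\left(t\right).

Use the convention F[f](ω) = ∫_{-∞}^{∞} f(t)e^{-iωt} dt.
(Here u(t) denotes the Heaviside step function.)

F(ω) = \frac{4 \left(2 i \omega - \left(i \omega + 8\right)^{3} + 16\right)}{\left(i \omega + 8\right)^{4}}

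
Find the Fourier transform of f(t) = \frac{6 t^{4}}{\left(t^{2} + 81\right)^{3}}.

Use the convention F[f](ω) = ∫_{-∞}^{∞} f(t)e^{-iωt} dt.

F(ω) = \frac{\pi \left(27 \omega^{2} - 15 \left|{\omega}\right| + 1\right) e^{- 9 \left|{\omega}\right|}}{4}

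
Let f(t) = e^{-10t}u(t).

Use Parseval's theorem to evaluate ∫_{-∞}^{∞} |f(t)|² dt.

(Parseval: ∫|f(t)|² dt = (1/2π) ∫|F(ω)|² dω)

∫|f(t)|² dt = \frac{1}{20}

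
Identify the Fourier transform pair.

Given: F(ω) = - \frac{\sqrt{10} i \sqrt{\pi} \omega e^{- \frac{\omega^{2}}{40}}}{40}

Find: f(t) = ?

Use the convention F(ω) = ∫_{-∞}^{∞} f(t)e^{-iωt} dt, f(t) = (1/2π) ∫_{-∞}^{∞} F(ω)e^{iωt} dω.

f(t) = 5 t e^{- 10 t^{2}}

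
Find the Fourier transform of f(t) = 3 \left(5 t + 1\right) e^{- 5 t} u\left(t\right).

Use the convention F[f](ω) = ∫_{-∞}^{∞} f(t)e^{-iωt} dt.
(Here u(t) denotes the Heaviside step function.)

F(ω) = \frac{3 \left(- i \omega - 10\right)}{\omega^{2} - 10 i \omega - 25}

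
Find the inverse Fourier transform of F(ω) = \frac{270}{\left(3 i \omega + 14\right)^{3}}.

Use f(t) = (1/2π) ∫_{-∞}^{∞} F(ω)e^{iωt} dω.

f(t) = 5 t^{2} e^{- \frac{14 t}{3}} u\left(t\right)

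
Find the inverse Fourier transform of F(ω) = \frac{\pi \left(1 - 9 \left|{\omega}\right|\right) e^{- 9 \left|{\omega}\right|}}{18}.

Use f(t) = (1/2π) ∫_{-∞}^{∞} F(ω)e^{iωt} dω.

f(t) = \frac{t^{2}}{\left(t^{2} + 81\right)^{2}}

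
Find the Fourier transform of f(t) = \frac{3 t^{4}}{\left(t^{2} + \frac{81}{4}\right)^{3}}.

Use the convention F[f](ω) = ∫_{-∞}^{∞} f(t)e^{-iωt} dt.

F(ω) = \frac{\pi \left(27 \omega^{2} - 30 \left|{\omega}\right| + 4\right) e^{- \frac{9 \left|{\omega}\right|}{2}}}{16}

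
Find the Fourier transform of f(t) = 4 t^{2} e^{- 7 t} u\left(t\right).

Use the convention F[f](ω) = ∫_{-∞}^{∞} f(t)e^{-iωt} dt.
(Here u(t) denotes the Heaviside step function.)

F(ω) = \frac{8}{\left(i \omega + 7\right)^{3}}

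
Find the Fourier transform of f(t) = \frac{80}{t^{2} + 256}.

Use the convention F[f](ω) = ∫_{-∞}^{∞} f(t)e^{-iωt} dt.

F(ω) = 5 \pi e^{- 16 \left|{\omega}\right|}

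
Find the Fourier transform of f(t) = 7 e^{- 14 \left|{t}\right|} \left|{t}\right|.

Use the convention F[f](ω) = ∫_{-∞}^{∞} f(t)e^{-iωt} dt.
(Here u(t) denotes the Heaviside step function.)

F(ω) = \frac{14 \left(196 - \omega^{2}\right)}{\left(\omega^{2} + 196\right)^{2}}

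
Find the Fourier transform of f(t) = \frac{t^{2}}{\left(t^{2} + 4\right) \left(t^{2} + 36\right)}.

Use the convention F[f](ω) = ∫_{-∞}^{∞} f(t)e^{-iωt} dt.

F(ω) = \frac{\pi \left(3 - e^{4 \left|{\omega}\right|}\right) e^{- 6 \left|{\omega}\right|}}{16}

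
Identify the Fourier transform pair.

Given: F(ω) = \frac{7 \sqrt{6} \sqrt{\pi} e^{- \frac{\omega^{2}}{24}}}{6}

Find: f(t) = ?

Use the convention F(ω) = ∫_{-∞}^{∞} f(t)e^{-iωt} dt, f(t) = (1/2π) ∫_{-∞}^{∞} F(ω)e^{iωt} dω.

f(t) = 7 e^{- 6 t^{2}}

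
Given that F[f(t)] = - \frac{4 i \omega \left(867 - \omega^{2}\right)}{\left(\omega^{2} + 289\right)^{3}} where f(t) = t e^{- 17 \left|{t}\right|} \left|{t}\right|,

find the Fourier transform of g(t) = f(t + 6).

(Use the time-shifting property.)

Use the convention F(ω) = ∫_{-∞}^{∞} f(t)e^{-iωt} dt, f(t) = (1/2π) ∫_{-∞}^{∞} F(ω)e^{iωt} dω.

F[g](ω) = \frac{4 i \omega \left(\omega^{2} - 867\right) e^{6 i \omega}}{\left(\omega^{2} + 289\right)^{3}}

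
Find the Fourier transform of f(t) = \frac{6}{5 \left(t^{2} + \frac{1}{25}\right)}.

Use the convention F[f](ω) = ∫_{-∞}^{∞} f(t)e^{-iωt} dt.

F(ω) = 6 \pi e^{- \frac{\left|{\omega}\right|}{5}}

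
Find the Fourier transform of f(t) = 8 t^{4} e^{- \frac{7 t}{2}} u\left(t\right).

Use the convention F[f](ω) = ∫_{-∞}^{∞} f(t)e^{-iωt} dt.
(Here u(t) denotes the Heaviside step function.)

F(ω) = \frac{6144}{\left(2 i \omega + 7\right)^{5}}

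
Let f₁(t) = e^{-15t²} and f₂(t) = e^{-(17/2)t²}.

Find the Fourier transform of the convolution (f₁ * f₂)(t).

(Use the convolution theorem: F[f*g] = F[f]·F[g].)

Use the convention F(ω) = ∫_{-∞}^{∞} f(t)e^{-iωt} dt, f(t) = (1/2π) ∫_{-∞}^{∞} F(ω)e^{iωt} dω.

F[f₁*f₂](ω) = \frac{\sqrt{510} \pi e^{- \frac{47 \omega^{2}}{1020}}}{255}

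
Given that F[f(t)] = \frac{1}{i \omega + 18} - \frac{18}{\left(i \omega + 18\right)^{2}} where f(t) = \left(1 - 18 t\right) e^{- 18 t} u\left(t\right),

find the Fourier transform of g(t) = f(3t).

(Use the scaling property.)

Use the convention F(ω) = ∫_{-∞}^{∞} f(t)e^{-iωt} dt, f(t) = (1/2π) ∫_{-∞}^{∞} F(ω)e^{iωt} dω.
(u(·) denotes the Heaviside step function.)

F[g](ω) = \frac{i \omega}{- \omega^{2} + 108 i \omega + 2916}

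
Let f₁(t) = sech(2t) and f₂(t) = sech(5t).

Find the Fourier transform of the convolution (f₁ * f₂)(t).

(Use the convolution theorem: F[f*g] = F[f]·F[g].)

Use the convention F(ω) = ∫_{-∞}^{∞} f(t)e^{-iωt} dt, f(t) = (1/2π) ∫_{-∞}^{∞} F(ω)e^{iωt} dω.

F[f₁*f₂](ω) = \frac{\pi^{2}}{10 \cosh{\left(\frac{\pi \omega}{10} \right)} \cosh{\left(\frac{\pi \omega}{4} \right)}}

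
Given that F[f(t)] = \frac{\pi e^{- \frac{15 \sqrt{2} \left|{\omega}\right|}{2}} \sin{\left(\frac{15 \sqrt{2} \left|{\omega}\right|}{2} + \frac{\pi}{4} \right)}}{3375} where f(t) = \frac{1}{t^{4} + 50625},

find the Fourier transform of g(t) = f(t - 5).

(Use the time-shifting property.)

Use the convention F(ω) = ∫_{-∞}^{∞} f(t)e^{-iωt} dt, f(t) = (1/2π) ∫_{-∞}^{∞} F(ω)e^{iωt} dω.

F[g](ω) = \frac{\pi e^{- 5 i \omega - \frac{15 \sqrt{2} \left|{\omega}\right|}{2}} \sin{\left(\frac{15 \sqrt{2} \left|{\omega}\right|}{2} + \frac{\pi}{4} \right)}}{3375}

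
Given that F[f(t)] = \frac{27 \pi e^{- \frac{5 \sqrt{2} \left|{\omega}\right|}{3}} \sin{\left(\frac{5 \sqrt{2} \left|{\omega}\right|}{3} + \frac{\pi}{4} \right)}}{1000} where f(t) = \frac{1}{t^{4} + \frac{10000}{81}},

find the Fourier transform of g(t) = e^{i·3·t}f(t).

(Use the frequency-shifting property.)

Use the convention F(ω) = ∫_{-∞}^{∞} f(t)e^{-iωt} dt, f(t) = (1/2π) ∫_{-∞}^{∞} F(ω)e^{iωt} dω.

F[g](ω) = \frac{27 \pi e^{- \frac{5 \sqrt{2} \left|{\omega - 3}\right|}{3}} \sin{\left(\frac{5 \sqrt{2} \left|{\omega - 3}\right|}{3} + \frac{\pi}{4} \right)}}{1000}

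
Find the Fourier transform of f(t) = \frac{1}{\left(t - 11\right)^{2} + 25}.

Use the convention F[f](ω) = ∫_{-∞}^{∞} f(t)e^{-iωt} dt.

F(ω) = \frac{\pi e^{- 11 i \omega - 5 \left|{\omega}\right|}}{5}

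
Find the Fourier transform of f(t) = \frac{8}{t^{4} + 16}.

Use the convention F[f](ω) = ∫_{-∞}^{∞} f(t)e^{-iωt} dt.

F(ω) = \pi e^{- \sqrt{2} \left|{\omega}\right|} \sin{\left(\sqrt{2} \left|{\omega}\right| + \frac{\pi}{4} \right)}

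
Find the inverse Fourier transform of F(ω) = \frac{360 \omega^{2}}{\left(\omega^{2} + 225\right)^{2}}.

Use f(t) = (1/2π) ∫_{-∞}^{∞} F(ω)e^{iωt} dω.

f(t) = 6 \left(1 - 15 \left|{t}\right|\right) e^{- 15 \left|{t}\right|}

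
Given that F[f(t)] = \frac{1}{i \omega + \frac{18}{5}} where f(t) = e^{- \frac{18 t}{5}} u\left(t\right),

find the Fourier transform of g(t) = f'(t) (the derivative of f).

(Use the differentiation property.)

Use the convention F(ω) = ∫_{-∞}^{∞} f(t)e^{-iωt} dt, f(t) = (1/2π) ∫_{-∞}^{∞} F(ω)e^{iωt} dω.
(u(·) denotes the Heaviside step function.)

F[g](ω) = \frac{5 \omega}{5 \omega - 18 i}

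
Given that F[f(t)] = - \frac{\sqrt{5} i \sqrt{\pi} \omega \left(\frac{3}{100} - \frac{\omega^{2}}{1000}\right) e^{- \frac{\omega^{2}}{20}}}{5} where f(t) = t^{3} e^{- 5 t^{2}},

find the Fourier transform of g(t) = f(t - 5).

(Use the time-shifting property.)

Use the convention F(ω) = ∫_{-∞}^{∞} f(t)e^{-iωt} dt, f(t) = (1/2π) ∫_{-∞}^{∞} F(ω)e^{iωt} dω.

F[g](ω) = \frac{\sqrt{5} i \sqrt{\pi} \omega \left(\omega^{2} - 30\right) e^{- \frac{\omega \left(\omega + 100 i\right)}{20}}}{5000}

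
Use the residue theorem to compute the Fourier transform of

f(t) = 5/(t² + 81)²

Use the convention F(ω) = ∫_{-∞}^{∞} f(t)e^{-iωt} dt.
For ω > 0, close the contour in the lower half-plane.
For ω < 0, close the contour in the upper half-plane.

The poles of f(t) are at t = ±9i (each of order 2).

Let g(z) = f(z)e^{-iωz}; for large |z| the factor e^{-iωz} decays in the lower half-plane when ω > 0 and in the upper half-plane when ω < 0.

Case ω > 0 (lower half-plane, clockwise contour ⇒ F(ω) = -2πi·ΣRes):
  Res_{z = - 9 i} g(z) = \frac{5 i \left(9 \omega + 1\right) e^{- 9 \omega}}{2916} (pole of order 2)
  F(ω) = -2πi·ΣRes = \frac{5 \pi \left(9 \omega + 1\right) e^{- 9 \omega}}{1458}

Case ω < 0 (upper half-plane, counterclockwise contour ⇒ F(ω) = +2πi·ΣRes):
  Res_{z = 9 i} g(z) = \frac{5 i \left(9 \omega - 1\right) e^{9 \omega}}{2916} (pole of order 2)
  F(ω) = 2πi·ΣRes = \frac{5 \pi \left(1 - 9 \omega\right) e^{9 \omega}}{1458}

Both cases combine into a single formula in |ω|:

F(ω) = \frac{5 \pi \left(9 \left|{\omega}\right| + 1\right) e^{- 9 \left|{\omega}\right|}}{1458}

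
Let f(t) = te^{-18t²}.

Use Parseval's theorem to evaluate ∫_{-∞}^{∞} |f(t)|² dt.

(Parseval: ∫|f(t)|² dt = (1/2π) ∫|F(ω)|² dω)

∫|f(t)|² dt = \frac{\sqrt{\pi}}{432}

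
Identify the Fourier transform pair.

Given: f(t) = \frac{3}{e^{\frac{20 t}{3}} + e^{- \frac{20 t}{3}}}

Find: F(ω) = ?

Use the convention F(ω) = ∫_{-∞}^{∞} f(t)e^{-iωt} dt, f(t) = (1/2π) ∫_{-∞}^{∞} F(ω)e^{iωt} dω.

F(ω) = \frac{9 \pi}{40 \cosh{\left(\frac{3 \pi \omega}{40} \right)}}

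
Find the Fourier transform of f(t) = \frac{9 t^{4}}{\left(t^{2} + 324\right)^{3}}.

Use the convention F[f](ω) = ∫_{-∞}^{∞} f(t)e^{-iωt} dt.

F(ω) = \frac{3 \pi \left(108 \omega^{2} - 30 \left|{\omega}\right| + 1\right) e^{- 18 \left|{\omega}\right|}}{16}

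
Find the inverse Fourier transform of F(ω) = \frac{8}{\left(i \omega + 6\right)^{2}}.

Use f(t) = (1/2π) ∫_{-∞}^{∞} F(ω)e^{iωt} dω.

f(t) = 8 t e^{- 6 t} u\left(t\right)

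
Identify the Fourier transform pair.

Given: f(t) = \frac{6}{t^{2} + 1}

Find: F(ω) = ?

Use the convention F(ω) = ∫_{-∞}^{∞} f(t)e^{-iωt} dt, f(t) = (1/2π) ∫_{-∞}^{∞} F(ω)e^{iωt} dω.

F(ω) = 6 \pi e^{- \left|{\omega}\right|}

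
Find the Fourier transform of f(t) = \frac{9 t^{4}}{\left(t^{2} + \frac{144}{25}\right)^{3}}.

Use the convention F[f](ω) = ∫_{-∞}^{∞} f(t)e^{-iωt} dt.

F(ω) = \frac{9 \pi \left(48 \omega^{2} - 100 \left|{\omega}\right| + 25\right) e^{- \frac{12 \left|{\omega}\right|}{5}}}{160}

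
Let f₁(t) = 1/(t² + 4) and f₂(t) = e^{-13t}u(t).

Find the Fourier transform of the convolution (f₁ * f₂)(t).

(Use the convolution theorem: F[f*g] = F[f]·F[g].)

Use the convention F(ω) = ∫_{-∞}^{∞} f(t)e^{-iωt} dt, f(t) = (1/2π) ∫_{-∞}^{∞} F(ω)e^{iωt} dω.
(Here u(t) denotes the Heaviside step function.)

F[f₁*f₂](ω) = \frac{\pi e^{- 2 \left|{\omega}\right|}}{2 \left(i \omega + 13\right)}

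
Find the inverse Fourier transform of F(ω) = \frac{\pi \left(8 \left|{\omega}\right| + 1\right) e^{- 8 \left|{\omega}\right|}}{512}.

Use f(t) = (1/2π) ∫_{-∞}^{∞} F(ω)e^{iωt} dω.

f(t) = \frac{2}{\left(t^{2} + 64\right)^{2}}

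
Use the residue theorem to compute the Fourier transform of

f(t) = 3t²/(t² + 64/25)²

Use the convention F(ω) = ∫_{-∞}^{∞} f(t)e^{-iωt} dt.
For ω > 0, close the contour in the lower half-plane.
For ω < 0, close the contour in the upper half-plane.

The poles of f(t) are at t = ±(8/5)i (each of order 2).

Let g(z) = f(z)e^{-iωz}; for large |z| the factor e^{-iωz} decays in the lower half-plane when ω > 0 and in the upper half-plane when ω < 0.

Case ω > 0 (lower half-plane, clockwise contour ⇒ F(ω) = -2πi·ΣRes):
  Res_{z = - \frac{8 i}{5}} g(z) = \frac{3 i \left(5 - 8 \omega\right) e^{- \frac{8 \omega}{5}}}{32} (pole of order 2)
  F(ω) = -2πi·ΣRes = \frac{3 \pi \left(5 - 8 \omega\right) e^{- \frac{8 \omega}{5}}}{16}

Case ω < 0 (upper half-plane, counterclockwise contour ⇒ F(ω) = +2πi·ΣRes):
  Res_{z = \frac{8 i}{5}} g(z) = \frac{3 i \left(- 8 \omega - 5\right) e^{\frac{8 \omega}{5}}}{32} (pole of order 2)
  F(ω) = 2πi·ΣRes = \frac{3 \pi \left(8 \omega + 5\right) e^{\frac{8 \omega}{5}}}{16}

Both cases combine into a single formula in |ω|:

F(ω) = \frac{3 \pi \left(5 - 8 \left|{\omega}\right|\right) e^{- \frac{8 \left|{\omega}\right|}{5}}}{16}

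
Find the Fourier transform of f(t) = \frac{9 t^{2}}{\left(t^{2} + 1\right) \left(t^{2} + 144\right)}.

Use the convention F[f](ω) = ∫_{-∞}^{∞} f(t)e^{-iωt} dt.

F(ω) = \frac{9 \pi \left(12 - e^{11 \left|{\omega}\right|}\right) e^{- 12 \left|{\omega}\right|}}{143}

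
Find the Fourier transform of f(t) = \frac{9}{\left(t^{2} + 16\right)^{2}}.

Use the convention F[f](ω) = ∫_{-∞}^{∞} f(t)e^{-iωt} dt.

F(ω) = \frac{9 \pi \left(4 \left|{\omega}\right| + 1\right) e^{- 4 \left|{\omega}\right|}}{128}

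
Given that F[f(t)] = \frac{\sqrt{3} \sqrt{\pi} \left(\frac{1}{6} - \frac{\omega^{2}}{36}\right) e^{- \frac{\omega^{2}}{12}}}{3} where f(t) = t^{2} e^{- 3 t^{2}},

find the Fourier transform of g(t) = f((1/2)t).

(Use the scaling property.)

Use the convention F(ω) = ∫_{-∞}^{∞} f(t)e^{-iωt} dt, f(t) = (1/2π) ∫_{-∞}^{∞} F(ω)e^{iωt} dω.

F[g](ω) = \frac{\sqrt{3} \sqrt{\pi} \left(3 - 2 \omega^{2}\right) e^{- \frac{\omega^{2}}{3}}}{27}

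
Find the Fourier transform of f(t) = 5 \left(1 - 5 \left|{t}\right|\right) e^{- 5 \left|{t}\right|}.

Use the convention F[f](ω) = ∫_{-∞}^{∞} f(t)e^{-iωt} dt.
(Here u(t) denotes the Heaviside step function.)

F(ω) = \frac{100 \omega^{2}}{\left(\omega^{2} + 25\right)^{2}}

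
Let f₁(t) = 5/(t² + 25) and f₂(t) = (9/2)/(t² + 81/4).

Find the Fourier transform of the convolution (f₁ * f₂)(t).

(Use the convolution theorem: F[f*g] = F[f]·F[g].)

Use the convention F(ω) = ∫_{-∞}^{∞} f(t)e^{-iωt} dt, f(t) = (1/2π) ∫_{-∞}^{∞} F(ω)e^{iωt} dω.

F[f₁*f₂](ω) = \pi^{2} e^{- \frac{19 \left|{\omega}\right|}{2}}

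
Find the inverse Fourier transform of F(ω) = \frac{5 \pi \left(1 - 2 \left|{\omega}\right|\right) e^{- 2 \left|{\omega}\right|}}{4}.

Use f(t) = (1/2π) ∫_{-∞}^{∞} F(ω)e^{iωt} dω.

f(t) = \frac{5 t^{2}}{\left(t^{2} + 4\right)^{2}}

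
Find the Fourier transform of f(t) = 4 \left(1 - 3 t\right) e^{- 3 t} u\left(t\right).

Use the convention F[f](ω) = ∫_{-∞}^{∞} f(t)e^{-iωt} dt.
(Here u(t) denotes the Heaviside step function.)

F(ω) = \frac{4 i \omega}{- \omega^{2} + 6 i \omega + 9}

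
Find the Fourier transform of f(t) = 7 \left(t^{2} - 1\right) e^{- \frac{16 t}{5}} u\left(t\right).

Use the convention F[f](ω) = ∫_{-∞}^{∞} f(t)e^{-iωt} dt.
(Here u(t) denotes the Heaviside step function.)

F(ω) = \frac{35 \left(250 i \omega - \left(5 i \omega + 16\right)^{3} + 800\right)}{\left(5 i \omega + 16\right)^{4}}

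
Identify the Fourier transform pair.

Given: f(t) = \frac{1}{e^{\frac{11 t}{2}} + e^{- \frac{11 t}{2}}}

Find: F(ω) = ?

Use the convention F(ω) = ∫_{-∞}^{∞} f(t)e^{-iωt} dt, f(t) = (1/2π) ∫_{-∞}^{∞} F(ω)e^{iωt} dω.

F(ω) = \frac{\pi}{11 \cosh{\left(\frac{\pi \omega}{11} \right)}}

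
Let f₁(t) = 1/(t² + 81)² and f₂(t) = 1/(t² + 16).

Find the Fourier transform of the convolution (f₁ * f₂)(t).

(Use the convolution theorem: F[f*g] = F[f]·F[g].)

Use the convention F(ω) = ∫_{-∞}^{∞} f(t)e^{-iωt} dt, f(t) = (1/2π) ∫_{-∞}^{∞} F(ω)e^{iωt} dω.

F[f₁*f₂](ω) = \frac{\pi^{2} \left(9 \left|{\omega}\right| + 1\right) e^{- 13 \left|{\omega}\right|}}{5832}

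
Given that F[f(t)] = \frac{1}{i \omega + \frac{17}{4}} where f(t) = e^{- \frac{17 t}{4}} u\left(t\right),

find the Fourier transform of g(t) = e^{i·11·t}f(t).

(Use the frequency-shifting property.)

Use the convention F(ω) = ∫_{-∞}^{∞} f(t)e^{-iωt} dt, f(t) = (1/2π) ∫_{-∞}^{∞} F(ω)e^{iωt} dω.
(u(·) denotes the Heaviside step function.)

F[g](ω) = \frac{4}{4 i \left(\omega - 11\right) + 17}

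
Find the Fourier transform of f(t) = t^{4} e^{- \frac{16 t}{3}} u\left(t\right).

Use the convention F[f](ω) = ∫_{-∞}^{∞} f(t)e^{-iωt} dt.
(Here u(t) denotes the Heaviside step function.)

F(ω) = \frac{5832}{\left(3 i \omega + 16\right)^{5}}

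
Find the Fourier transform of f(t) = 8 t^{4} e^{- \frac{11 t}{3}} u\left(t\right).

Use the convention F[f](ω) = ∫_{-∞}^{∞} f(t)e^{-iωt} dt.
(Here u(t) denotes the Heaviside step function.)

F(ω) = \frac{46656}{\left(3 i \omega + 11\right)^{5}}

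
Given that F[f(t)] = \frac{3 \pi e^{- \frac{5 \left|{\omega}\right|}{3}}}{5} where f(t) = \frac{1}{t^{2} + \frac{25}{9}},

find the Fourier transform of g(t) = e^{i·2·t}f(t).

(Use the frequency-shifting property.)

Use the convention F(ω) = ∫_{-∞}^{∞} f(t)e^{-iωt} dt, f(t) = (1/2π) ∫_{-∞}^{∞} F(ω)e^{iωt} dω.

F[g](ω) = \frac{3 \pi e^{- \frac{5 \left|{\omega - 2}\right|}{3}}}{5}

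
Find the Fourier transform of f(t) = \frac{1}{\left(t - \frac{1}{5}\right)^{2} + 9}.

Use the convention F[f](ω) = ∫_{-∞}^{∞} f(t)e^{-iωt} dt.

F(ω) = \frac{\pi e^{- \frac{i \omega}{5} - 3 \left|{\omega}\right|}}{3}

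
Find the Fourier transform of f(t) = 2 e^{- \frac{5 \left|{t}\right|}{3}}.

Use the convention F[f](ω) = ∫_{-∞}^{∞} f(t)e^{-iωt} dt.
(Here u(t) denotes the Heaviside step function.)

F(ω) = \frac{60}{9 \omega^{2} + 25}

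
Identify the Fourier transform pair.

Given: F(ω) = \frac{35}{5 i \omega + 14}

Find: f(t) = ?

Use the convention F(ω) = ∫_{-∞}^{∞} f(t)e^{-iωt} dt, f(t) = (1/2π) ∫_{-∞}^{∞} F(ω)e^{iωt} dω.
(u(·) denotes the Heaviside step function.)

f(t) = 7 e^{- \frac{14 t}{5}} u\left(t\right)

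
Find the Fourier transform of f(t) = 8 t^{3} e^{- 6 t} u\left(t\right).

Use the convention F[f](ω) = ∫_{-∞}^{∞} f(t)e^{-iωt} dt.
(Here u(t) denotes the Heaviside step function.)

F(ω) = \frac{48}{\left(i \omega + 6\right)^{4}}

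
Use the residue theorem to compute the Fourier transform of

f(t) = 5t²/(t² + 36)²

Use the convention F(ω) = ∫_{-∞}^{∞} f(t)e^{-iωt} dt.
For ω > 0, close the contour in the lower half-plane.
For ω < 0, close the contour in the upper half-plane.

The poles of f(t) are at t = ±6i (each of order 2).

Let g(z) = f(z)e^{-iωz}; for large |z| the factor e^{-iωz} decays in the lower half-plane when ω > 0 and in the upper half-plane when ω < 0.

Case ω > 0 (lower half-plane, clockwise contour ⇒ F(ω) = -2πi·ΣRes):
  Res_{z = - 6 i} g(z) = \frac{5 i \left(1 - 6 \omega\right) e^{- 6 \omega}}{24} (pole of order 2)
  F(ω) = -2πi·ΣRes = \frac{5 \pi \left(1 - 6 \omega\right) e^{- 6 \omega}}{12}

Case ω < 0 (upper half-plane, counterclockwise contour ⇒ F(ω) = +2πi·ΣRes):
  Res_{z = 6 i} g(z) = \frac{5 i \left(- 6 \omega - 1\right) e^{6 \omega}}{24} (pole of order 2)
  F(ω) = 2πi·ΣRes = \frac{5 \pi \left(6 \omega + 1\right) e^{6 \omega}}{12}

Both cases combine into a single formula in |ω|:

F(ω) = \frac{5 \pi \left(1 - 6 \left|{\omega}\right|\right) e^{- 6 \left|{\omega}\right|}}{12}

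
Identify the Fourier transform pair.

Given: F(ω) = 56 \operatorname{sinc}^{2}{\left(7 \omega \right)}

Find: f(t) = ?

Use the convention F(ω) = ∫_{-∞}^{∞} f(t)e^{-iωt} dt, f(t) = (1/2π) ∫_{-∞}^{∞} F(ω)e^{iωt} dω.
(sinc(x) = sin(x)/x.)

f(t) = 4 \left(\begin{cases} 1 - \frac{\left|{t}\right|}{14} & \text{for}\: \left|{t}\right| < 14 \\0 & \text{otherwise} \end{cases}\right)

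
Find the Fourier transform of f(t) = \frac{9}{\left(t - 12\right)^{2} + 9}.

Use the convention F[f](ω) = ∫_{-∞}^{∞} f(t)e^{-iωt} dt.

F(ω) = 3 \pi e^{- 12 i \omega - 3 \left|{\omega}\right|}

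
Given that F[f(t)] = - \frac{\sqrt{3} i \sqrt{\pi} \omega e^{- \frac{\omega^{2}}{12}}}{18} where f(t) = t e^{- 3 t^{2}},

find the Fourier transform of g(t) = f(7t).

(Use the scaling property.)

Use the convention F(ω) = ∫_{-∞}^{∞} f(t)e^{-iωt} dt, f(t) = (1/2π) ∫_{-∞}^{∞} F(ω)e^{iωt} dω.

F[g](ω) = - \frac{\sqrt{3} i \sqrt{\pi} \omega e^{- \frac{\omega^{2}}{588}}}{882}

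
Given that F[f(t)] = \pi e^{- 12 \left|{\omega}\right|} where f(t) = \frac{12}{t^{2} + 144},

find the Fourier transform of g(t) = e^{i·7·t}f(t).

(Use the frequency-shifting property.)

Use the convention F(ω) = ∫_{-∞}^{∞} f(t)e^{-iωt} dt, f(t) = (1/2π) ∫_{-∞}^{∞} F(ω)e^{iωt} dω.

F[g](ω) = \pi e^{- 12 \left|{\omega - 7}\right|}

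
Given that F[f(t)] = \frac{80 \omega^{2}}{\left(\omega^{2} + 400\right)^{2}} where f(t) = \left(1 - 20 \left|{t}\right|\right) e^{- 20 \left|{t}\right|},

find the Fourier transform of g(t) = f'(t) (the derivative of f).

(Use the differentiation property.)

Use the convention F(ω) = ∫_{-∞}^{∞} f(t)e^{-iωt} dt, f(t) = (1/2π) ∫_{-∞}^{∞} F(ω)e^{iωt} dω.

F[g](ω) = \frac{80 i \omega^{3}}{\left(\omega^{2} + 400\right)^{2}}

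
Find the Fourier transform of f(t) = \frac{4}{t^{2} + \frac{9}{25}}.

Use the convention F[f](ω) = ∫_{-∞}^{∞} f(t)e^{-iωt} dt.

F(ω) = \frac{20 \pi e^{- \frac{3 \left|{\omega}\right|}{5}}}{3}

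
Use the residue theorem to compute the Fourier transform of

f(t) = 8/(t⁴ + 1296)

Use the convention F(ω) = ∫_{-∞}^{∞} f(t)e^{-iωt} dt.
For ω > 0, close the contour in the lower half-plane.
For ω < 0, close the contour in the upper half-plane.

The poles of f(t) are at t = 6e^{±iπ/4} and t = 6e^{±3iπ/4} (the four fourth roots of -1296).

Let g(z) = f(z)e^{-iωz}; for large |z| the factor e^{-iωz} decays in the lower half-plane when ω > 0 and in the upper half-plane when ω < 0.

Case ω > 0 (lower half-plane, clockwise contour ⇒ F(ω) = -2πi·ΣRes):
  Res_{z = - 3 \sqrt{2} - 3 \sqrt{2} i} g(z) = \frac{\sqrt{2} i \left(1 - i\right) e^{3 \sqrt{2} \omega \left(-1 + i\right)}}{216}
  Res_{z = 3 \sqrt{2} - 3 \sqrt{2} i} g(z) = \frac{\sqrt{2} i \left(1 + i\right) e^{- 3 \sqrt{2} \omega \left(1 + i\right)}}{216}
  F(ω) = -2πi·ΣRes = \frac{\sqrt{2} \pi \left(1 - i\right) \left(e^{6 \sqrt{2} i \omega} + i\right) e^{- 3 \sqrt{2} \omega \left(1 + i\right)}}{108} = \frac{\pi e^{- 3 \sqrt{2} \omega} \sin{\left(3 \sqrt{2} \omega + \frac{\pi}{4} \right)}}{27}

Case ω < 0 (upper half-plane, counterclockwise contour ⇒ F(ω) = +2πi·ΣRes):
  Res_{z = 3 \sqrt{2} + 3 \sqrt{2} i} g(z) = \frac{\sqrt{2} i \left(-1 + i\right) e^{3 \sqrt{2} \omega \left(1 - i\right)}}{216}
  Res_{z = - 3 \sqrt{2} + 3 \sqrt{2} i} g(z) = \frac{\sqrt{2} \left(1 - i\right) e^{3 \sqrt{2} \omega \left(1 + i\right)}}{216}
  F(ω) = 2πi·ΣRes = - \frac{\sqrt{2} i \pi \left(i \left(1 - i\right) e^{3 \sqrt{2} \omega \left(1 - i\right)} - \left(1 - i\right) e^{3 \sqrt{2} \omega \left(1 + i\right)}\right)}{108} = \frac{\pi e^{3 \sqrt{2} \omega} \cos{\left(3 \sqrt{2} \omega + \frac{\pi}{4} \right)}}{27}

Both cases combine into a single formula in |ω|:

F(ω) = \frac{\pi e^{- 3 \sqrt{2} \left|{\omega}\right|} \sin{\left(3 \sqrt{2} \left|{\omega}\right| + \frac{\pi}{4} \right)}}{27}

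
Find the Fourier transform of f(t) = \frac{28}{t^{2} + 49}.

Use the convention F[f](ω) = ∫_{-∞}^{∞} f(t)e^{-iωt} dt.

F(ω) = 4 \pi e^{- 7 \left|{\omega}\right|}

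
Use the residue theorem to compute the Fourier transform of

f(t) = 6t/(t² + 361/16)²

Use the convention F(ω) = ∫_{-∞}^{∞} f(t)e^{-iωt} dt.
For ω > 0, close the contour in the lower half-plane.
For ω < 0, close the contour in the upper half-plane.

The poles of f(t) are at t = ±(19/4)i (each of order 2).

Let g(z) = f(z)e^{-iωz}; for large |z| the factor e^{-iωz} decays in the lower half-plane when ω > 0 and in the upper half-plane when ω < 0.

Case ω > 0 (lower half-plane, clockwise contour ⇒ F(ω) = -2πi·ΣRes):
  Res_{z = - \frac{19 i}{4}} g(z) = \frac{6 \omega e^{- \frac{19 \omega}{4}}}{19} (pole of order 2)
  F(ω) = -2πi·ΣRes = - \frac{12 i \pi \omega e^{- \frac{19 \omega}{4}}}{19}

Case ω < 0 (upper half-plane, counterclockwise contour ⇒ F(ω) = +2πi·ΣRes):
  Res_{z = \frac{19 i}{4}} g(z) = - \frac{6 \omega e^{\frac{19 \omega}{4}}}{19} (pole of order 2)
  F(ω) = 2πi·ΣRes = - \frac{12 i \pi \omega e^{\frac{19 \omega}{4}}}{19}

Both cases combine into a single formula in |ω|:

F(ω) = - \frac{12 i \pi \omega e^{- \frac{19 \left|{\omega}\right|}{4}}}{19}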